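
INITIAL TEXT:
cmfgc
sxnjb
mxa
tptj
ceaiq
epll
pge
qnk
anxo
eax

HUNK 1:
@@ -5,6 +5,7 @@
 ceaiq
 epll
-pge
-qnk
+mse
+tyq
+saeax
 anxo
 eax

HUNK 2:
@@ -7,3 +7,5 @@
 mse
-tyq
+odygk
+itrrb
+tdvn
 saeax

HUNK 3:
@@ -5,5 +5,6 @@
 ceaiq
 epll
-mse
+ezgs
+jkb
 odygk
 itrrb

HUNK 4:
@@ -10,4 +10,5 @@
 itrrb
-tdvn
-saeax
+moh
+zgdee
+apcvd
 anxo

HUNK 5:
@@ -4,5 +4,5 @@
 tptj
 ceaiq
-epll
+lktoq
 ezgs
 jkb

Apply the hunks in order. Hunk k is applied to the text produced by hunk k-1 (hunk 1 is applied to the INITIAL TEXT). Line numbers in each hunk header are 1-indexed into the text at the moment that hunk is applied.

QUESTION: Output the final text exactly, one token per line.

Answer: cmfgc
sxnjb
mxa
tptj
ceaiq
lktoq
ezgs
jkb
odygk
itrrb
moh
zgdee
apcvd
anxo
eax

Derivation:
Hunk 1: at line 5 remove [pge,qnk] add [mse,tyq,saeax] -> 11 lines: cmfgc sxnjb mxa tptj ceaiq epll mse tyq saeax anxo eax
Hunk 2: at line 7 remove [tyq] add [odygk,itrrb,tdvn] -> 13 lines: cmfgc sxnjb mxa tptj ceaiq epll mse odygk itrrb tdvn saeax anxo eax
Hunk 3: at line 5 remove [mse] add [ezgs,jkb] -> 14 lines: cmfgc sxnjb mxa tptj ceaiq epll ezgs jkb odygk itrrb tdvn saeax anxo eax
Hunk 4: at line 10 remove [tdvn,saeax] add [moh,zgdee,apcvd] -> 15 lines: cmfgc sxnjb mxa tptj ceaiq epll ezgs jkb odygk itrrb moh zgdee apcvd anxo eax
Hunk 5: at line 4 remove [epll] add [lktoq] -> 15 lines: cmfgc sxnjb mxa tptj ceaiq lktoq ezgs jkb odygk itrrb moh zgdee apcvd anxo eax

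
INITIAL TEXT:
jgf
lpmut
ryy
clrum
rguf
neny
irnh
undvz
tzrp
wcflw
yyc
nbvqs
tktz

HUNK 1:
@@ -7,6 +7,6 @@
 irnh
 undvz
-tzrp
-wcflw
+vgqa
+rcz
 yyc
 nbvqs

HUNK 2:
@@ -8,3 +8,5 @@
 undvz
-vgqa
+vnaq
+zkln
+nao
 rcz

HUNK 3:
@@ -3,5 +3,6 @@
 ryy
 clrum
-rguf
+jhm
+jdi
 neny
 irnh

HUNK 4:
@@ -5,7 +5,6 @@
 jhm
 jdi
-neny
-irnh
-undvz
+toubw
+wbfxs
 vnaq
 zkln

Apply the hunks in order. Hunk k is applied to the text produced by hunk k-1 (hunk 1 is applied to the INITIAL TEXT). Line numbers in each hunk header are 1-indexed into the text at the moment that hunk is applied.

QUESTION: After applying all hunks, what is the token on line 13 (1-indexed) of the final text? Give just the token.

Hunk 1: at line 7 remove [tzrp,wcflw] add [vgqa,rcz] -> 13 lines: jgf lpmut ryy clrum rguf neny irnh undvz vgqa rcz yyc nbvqs tktz
Hunk 2: at line 8 remove [vgqa] add [vnaq,zkln,nao] -> 15 lines: jgf lpmut ryy clrum rguf neny irnh undvz vnaq zkln nao rcz yyc nbvqs tktz
Hunk 3: at line 3 remove [rguf] add [jhm,jdi] -> 16 lines: jgf lpmut ryy clrum jhm jdi neny irnh undvz vnaq zkln nao rcz yyc nbvqs tktz
Hunk 4: at line 5 remove [neny,irnh,undvz] add [toubw,wbfxs] -> 15 lines: jgf lpmut ryy clrum jhm jdi toubw wbfxs vnaq zkln nao rcz yyc nbvqs tktz
Final line 13: yyc

Answer: yyc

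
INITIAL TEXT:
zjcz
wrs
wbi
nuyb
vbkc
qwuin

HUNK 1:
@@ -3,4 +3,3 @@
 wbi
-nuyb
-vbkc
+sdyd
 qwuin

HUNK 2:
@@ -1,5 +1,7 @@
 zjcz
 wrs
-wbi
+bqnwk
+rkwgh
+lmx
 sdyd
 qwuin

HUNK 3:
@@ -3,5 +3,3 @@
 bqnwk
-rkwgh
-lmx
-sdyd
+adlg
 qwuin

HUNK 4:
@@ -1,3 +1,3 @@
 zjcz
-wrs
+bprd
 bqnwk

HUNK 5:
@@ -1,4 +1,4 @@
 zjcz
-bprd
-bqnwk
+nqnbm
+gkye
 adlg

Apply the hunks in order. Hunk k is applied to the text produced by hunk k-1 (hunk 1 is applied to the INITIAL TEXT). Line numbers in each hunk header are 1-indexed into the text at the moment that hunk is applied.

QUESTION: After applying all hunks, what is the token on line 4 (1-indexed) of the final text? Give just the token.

Answer: adlg

Derivation:
Hunk 1: at line 3 remove [nuyb,vbkc] add [sdyd] -> 5 lines: zjcz wrs wbi sdyd qwuin
Hunk 2: at line 1 remove [wbi] add [bqnwk,rkwgh,lmx] -> 7 lines: zjcz wrs bqnwk rkwgh lmx sdyd qwuin
Hunk 3: at line 3 remove [rkwgh,lmx,sdyd] add [adlg] -> 5 lines: zjcz wrs bqnwk adlg qwuin
Hunk 4: at line 1 remove [wrs] add [bprd] -> 5 lines: zjcz bprd bqnwk adlg qwuin
Hunk 5: at line 1 remove [bprd,bqnwk] add [nqnbm,gkye] -> 5 lines: zjcz nqnbm gkye adlg qwuin
Final line 4: adlg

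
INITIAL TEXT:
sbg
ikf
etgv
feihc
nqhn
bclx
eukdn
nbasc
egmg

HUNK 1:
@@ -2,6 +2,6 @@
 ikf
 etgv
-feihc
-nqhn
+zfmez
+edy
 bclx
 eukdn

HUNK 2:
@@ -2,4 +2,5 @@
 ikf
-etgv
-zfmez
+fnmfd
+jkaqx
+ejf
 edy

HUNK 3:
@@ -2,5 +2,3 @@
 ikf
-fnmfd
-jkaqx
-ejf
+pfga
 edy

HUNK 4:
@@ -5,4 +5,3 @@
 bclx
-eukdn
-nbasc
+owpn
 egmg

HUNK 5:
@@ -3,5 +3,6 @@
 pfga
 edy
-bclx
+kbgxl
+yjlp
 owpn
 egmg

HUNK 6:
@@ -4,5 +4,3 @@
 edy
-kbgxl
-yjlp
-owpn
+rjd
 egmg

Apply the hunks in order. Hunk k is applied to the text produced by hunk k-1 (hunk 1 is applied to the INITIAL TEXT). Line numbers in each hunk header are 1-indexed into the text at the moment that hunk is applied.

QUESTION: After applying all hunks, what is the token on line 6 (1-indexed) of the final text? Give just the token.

Answer: egmg

Derivation:
Hunk 1: at line 2 remove [feihc,nqhn] add [zfmez,edy] -> 9 lines: sbg ikf etgv zfmez edy bclx eukdn nbasc egmg
Hunk 2: at line 2 remove [etgv,zfmez] add [fnmfd,jkaqx,ejf] -> 10 lines: sbg ikf fnmfd jkaqx ejf edy bclx eukdn nbasc egmg
Hunk 3: at line 2 remove [fnmfd,jkaqx,ejf] add [pfga] -> 8 lines: sbg ikf pfga edy bclx eukdn nbasc egmg
Hunk 4: at line 5 remove [eukdn,nbasc] add [owpn] -> 7 lines: sbg ikf pfga edy bclx owpn egmg
Hunk 5: at line 3 remove [bclx] add [kbgxl,yjlp] -> 8 lines: sbg ikf pfga edy kbgxl yjlp owpn egmg
Hunk 6: at line 4 remove [kbgxl,yjlp,owpn] add [rjd] -> 6 lines: sbg ikf pfga edy rjd egmg
Final line 6: egmg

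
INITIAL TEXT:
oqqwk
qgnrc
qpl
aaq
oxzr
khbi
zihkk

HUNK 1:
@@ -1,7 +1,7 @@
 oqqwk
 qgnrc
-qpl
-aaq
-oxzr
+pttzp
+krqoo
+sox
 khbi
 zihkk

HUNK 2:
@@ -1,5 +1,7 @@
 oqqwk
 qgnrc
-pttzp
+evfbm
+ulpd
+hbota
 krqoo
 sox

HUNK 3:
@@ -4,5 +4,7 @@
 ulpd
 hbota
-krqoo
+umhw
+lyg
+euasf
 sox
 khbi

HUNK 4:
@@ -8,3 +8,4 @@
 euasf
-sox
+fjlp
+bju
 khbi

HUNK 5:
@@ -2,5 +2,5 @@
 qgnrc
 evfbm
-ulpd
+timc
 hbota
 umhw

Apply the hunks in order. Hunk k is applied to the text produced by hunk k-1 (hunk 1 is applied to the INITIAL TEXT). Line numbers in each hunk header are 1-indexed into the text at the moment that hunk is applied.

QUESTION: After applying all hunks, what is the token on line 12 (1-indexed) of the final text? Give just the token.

Hunk 1: at line 1 remove [qpl,aaq,oxzr] add [pttzp,krqoo,sox] -> 7 lines: oqqwk qgnrc pttzp krqoo sox khbi zihkk
Hunk 2: at line 1 remove [pttzp] add [evfbm,ulpd,hbota] -> 9 lines: oqqwk qgnrc evfbm ulpd hbota krqoo sox khbi zihkk
Hunk 3: at line 4 remove [krqoo] add [umhw,lyg,euasf] -> 11 lines: oqqwk qgnrc evfbm ulpd hbota umhw lyg euasf sox khbi zihkk
Hunk 4: at line 8 remove [sox] add [fjlp,bju] -> 12 lines: oqqwk qgnrc evfbm ulpd hbota umhw lyg euasf fjlp bju khbi zihkk
Hunk 5: at line 2 remove [ulpd] add [timc] -> 12 lines: oqqwk qgnrc evfbm timc hbota umhw lyg euasf fjlp bju khbi zihkk
Final line 12: zihkk

Answer: zihkk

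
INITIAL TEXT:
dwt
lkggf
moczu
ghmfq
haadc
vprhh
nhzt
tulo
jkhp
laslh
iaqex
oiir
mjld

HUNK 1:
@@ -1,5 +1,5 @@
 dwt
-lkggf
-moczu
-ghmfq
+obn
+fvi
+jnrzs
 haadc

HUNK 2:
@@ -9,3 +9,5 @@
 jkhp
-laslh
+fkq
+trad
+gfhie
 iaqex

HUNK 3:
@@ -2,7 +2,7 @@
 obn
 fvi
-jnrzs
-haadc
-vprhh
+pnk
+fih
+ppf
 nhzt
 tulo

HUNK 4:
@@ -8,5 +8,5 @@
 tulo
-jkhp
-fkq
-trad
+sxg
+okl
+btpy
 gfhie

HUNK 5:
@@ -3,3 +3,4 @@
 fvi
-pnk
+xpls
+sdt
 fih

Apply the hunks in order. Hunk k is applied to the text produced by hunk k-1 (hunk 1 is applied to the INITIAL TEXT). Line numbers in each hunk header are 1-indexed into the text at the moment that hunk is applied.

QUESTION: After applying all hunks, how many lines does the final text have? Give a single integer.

Hunk 1: at line 1 remove [lkggf,moczu,ghmfq] add [obn,fvi,jnrzs] -> 13 lines: dwt obn fvi jnrzs haadc vprhh nhzt tulo jkhp laslh iaqex oiir mjld
Hunk 2: at line 9 remove [laslh] add [fkq,trad,gfhie] -> 15 lines: dwt obn fvi jnrzs haadc vprhh nhzt tulo jkhp fkq trad gfhie iaqex oiir mjld
Hunk 3: at line 2 remove [jnrzs,haadc,vprhh] add [pnk,fih,ppf] -> 15 lines: dwt obn fvi pnk fih ppf nhzt tulo jkhp fkq trad gfhie iaqex oiir mjld
Hunk 4: at line 8 remove [jkhp,fkq,trad] add [sxg,okl,btpy] -> 15 lines: dwt obn fvi pnk fih ppf nhzt tulo sxg okl btpy gfhie iaqex oiir mjld
Hunk 5: at line 3 remove [pnk] add [xpls,sdt] -> 16 lines: dwt obn fvi xpls sdt fih ppf nhzt tulo sxg okl btpy gfhie iaqex oiir mjld
Final line count: 16

Answer: 16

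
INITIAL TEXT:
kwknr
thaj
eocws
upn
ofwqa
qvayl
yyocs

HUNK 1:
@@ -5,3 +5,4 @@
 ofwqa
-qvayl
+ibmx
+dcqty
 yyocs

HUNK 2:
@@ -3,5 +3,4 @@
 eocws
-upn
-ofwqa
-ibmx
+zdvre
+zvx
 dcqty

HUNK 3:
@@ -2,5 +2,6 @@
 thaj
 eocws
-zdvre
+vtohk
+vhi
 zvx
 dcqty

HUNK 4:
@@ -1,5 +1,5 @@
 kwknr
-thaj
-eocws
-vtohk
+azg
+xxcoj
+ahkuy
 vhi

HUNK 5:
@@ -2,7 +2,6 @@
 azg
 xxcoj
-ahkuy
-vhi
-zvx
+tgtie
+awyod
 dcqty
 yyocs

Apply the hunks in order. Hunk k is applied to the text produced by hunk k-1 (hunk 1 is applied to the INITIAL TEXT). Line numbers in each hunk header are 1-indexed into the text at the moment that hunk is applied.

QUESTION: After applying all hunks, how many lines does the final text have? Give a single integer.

Answer: 7

Derivation:
Hunk 1: at line 5 remove [qvayl] add [ibmx,dcqty] -> 8 lines: kwknr thaj eocws upn ofwqa ibmx dcqty yyocs
Hunk 2: at line 3 remove [upn,ofwqa,ibmx] add [zdvre,zvx] -> 7 lines: kwknr thaj eocws zdvre zvx dcqty yyocs
Hunk 3: at line 2 remove [zdvre] add [vtohk,vhi] -> 8 lines: kwknr thaj eocws vtohk vhi zvx dcqty yyocs
Hunk 4: at line 1 remove [thaj,eocws,vtohk] add [azg,xxcoj,ahkuy] -> 8 lines: kwknr azg xxcoj ahkuy vhi zvx dcqty yyocs
Hunk 5: at line 2 remove [ahkuy,vhi,zvx] add [tgtie,awyod] -> 7 lines: kwknr azg xxcoj tgtie awyod dcqty yyocs
Final line count: 7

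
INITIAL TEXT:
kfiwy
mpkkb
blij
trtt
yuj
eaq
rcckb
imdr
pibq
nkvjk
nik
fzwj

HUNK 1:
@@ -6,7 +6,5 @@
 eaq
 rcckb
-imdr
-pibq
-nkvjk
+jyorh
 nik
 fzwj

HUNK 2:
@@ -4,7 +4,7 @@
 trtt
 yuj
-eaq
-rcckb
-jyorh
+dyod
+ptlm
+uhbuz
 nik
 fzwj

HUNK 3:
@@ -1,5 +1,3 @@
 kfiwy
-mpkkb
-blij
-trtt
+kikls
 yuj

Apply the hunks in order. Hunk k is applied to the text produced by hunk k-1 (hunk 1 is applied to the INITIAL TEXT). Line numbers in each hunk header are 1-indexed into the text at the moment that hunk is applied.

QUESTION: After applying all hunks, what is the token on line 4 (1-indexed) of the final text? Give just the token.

Hunk 1: at line 6 remove [imdr,pibq,nkvjk] add [jyorh] -> 10 lines: kfiwy mpkkb blij trtt yuj eaq rcckb jyorh nik fzwj
Hunk 2: at line 4 remove [eaq,rcckb,jyorh] add [dyod,ptlm,uhbuz] -> 10 lines: kfiwy mpkkb blij trtt yuj dyod ptlm uhbuz nik fzwj
Hunk 3: at line 1 remove [mpkkb,blij,trtt] add [kikls] -> 8 lines: kfiwy kikls yuj dyod ptlm uhbuz nik fzwj
Final line 4: dyod

Answer: dyod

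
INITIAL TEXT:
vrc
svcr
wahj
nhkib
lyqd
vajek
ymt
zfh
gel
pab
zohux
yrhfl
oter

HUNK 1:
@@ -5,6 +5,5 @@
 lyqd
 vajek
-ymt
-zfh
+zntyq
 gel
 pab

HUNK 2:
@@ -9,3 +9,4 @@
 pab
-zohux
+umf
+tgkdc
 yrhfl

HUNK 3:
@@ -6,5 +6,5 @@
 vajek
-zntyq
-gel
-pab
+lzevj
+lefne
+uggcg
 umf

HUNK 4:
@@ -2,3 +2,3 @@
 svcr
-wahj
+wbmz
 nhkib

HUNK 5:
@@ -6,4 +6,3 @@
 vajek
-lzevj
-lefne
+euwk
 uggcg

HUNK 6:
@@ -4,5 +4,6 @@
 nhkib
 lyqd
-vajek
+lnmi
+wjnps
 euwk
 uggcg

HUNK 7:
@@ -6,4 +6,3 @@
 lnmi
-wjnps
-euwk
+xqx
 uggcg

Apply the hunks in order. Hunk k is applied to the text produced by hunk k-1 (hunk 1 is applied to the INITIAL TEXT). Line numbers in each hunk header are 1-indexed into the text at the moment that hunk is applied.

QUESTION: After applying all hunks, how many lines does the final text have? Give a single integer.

Answer: 12

Derivation:
Hunk 1: at line 5 remove [ymt,zfh] add [zntyq] -> 12 lines: vrc svcr wahj nhkib lyqd vajek zntyq gel pab zohux yrhfl oter
Hunk 2: at line 9 remove [zohux] add [umf,tgkdc] -> 13 lines: vrc svcr wahj nhkib lyqd vajek zntyq gel pab umf tgkdc yrhfl oter
Hunk 3: at line 6 remove [zntyq,gel,pab] add [lzevj,lefne,uggcg] -> 13 lines: vrc svcr wahj nhkib lyqd vajek lzevj lefne uggcg umf tgkdc yrhfl oter
Hunk 4: at line 2 remove [wahj] add [wbmz] -> 13 lines: vrc svcr wbmz nhkib lyqd vajek lzevj lefne uggcg umf tgkdc yrhfl oter
Hunk 5: at line 6 remove [lzevj,lefne] add [euwk] -> 12 lines: vrc svcr wbmz nhkib lyqd vajek euwk uggcg umf tgkdc yrhfl oter
Hunk 6: at line 4 remove [vajek] add [lnmi,wjnps] -> 13 lines: vrc svcr wbmz nhkib lyqd lnmi wjnps euwk uggcg umf tgkdc yrhfl oter
Hunk 7: at line 6 remove [wjnps,euwk] add [xqx] -> 12 lines: vrc svcr wbmz nhkib lyqd lnmi xqx uggcg umf tgkdc yrhfl oter
Final line count: 12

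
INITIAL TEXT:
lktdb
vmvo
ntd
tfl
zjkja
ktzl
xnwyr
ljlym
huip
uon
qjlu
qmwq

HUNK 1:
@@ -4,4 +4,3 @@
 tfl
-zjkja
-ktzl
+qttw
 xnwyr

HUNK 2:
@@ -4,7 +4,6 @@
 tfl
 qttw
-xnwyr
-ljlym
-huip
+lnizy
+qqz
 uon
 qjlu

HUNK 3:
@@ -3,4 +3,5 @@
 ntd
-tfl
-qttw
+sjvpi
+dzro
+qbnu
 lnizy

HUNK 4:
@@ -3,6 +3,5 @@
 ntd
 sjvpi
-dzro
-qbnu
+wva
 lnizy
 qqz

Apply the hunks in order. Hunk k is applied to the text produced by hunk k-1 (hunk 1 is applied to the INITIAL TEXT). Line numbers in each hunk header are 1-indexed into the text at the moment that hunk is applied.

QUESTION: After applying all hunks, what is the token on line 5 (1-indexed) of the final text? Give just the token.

Answer: wva

Derivation:
Hunk 1: at line 4 remove [zjkja,ktzl] add [qttw] -> 11 lines: lktdb vmvo ntd tfl qttw xnwyr ljlym huip uon qjlu qmwq
Hunk 2: at line 4 remove [xnwyr,ljlym,huip] add [lnizy,qqz] -> 10 lines: lktdb vmvo ntd tfl qttw lnizy qqz uon qjlu qmwq
Hunk 3: at line 3 remove [tfl,qttw] add [sjvpi,dzro,qbnu] -> 11 lines: lktdb vmvo ntd sjvpi dzro qbnu lnizy qqz uon qjlu qmwq
Hunk 4: at line 3 remove [dzro,qbnu] add [wva] -> 10 lines: lktdb vmvo ntd sjvpi wva lnizy qqz uon qjlu qmwq
Final line 5: wva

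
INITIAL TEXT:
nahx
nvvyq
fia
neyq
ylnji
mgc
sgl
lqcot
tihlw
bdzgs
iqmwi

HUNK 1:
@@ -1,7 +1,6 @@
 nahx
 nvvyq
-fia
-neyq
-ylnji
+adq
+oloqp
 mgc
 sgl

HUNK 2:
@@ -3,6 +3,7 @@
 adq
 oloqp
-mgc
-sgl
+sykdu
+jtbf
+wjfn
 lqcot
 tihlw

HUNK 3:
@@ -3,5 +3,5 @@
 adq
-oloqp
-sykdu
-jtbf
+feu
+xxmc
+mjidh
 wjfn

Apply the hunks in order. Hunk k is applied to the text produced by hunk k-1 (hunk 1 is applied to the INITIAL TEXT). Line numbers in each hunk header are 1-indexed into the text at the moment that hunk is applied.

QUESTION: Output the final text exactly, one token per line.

Answer: nahx
nvvyq
adq
feu
xxmc
mjidh
wjfn
lqcot
tihlw
bdzgs
iqmwi

Derivation:
Hunk 1: at line 1 remove [fia,neyq,ylnji] add [adq,oloqp] -> 10 lines: nahx nvvyq adq oloqp mgc sgl lqcot tihlw bdzgs iqmwi
Hunk 2: at line 3 remove [mgc,sgl] add [sykdu,jtbf,wjfn] -> 11 lines: nahx nvvyq adq oloqp sykdu jtbf wjfn lqcot tihlw bdzgs iqmwi
Hunk 3: at line 3 remove [oloqp,sykdu,jtbf] add [feu,xxmc,mjidh] -> 11 lines: nahx nvvyq adq feu xxmc mjidh wjfn lqcot tihlw bdzgs iqmwi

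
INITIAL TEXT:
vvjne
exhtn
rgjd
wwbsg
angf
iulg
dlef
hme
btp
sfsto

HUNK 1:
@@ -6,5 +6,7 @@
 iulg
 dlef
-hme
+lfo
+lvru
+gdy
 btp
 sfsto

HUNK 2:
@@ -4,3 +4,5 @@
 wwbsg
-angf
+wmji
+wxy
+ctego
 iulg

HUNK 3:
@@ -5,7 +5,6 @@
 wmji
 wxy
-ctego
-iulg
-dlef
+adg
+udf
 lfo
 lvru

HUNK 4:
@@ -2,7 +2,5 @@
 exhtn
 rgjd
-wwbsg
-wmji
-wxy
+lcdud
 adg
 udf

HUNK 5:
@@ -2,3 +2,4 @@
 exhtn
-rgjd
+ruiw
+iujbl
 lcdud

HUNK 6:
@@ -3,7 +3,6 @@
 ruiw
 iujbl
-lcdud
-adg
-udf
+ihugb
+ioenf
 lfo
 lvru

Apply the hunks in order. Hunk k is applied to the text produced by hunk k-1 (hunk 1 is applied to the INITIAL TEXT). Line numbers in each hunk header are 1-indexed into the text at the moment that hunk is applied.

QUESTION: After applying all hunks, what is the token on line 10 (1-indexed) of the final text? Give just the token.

Hunk 1: at line 6 remove [hme] add [lfo,lvru,gdy] -> 12 lines: vvjne exhtn rgjd wwbsg angf iulg dlef lfo lvru gdy btp sfsto
Hunk 2: at line 4 remove [angf] add [wmji,wxy,ctego] -> 14 lines: vvjne exhtn rgjd wwbsg wmji wxy ctego iulg dlef lfo lvru gdy btp sfsto
Hunk 3: at line 5 remove [ctego,iulg,dlef] add [adg,udf] -> 13 lines: vvjne exhtn rgjd wwbsg wmji wxy adg udf lfo lvru gdy btp sfsto
Hunk 4: at line 2 remove [wwbsg,wmji,wxy] add [lcdud] -> 11 lines: vvjne exhtn rgjd lcdud adg udf lfo lvru gdy btp sfsto
Hunk 5: at line 2 remove [rgjd] add [ruiw,iujbl] -> 12 lines: vvjne exhtn ruiw iujbl lcdud adg udf lfo lvru gdy btp sfsto
Hunk 6: at line 3 remove [lcdud,adg,udf] add [ihugb,ioenf] -> 11 lines: vvjne exhtn ruiw iujbl ihugb ioenf lfo lvru gdy btp sfsto
Final line 10: btp

Answer: btp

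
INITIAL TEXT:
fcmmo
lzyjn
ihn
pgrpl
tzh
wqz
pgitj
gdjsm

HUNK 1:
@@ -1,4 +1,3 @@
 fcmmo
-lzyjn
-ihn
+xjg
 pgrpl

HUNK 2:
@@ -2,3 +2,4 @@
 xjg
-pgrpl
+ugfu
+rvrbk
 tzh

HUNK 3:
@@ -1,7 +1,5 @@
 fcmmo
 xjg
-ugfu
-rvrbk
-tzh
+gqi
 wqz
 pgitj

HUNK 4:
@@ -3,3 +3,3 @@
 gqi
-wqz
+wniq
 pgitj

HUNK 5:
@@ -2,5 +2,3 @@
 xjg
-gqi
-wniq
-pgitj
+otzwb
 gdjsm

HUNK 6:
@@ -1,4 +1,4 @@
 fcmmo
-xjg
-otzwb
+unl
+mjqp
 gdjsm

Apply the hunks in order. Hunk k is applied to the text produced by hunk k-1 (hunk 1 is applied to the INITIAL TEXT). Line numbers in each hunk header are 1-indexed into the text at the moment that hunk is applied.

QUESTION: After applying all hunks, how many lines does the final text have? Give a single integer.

Hunk 1: at line 1 remove [lzyjn,ihn] add [xjg] -> 7 lines: fcmmo xjg pgrpl tzh wqz pgitj gdjsm
Hunk 2: at line 2 remove [pgrpl] add [ugfu,rvrbk] -> 8 lines: fcmmo xjg ugfu rvrbk tzh wqz pgitj gdjsm
Hunk 3: at line 1 remove [ugfu,rvrbk,tzh] add [gqi] -> 6 lines: fcmmo xjg gqi wqz pgitj gdjsm
Hunk 4: at line 3 remove [wqz] add [wniq] -> 6 lines: fcmmo xjg gqi wniq pgitj gdjsm
Hunk 5: at line 2 remove [gqi,wniq,pgitj] add [otzwb] -> 4 lines: fcmmo xjg otzwb gdjsm
Hunk 6: at line 1 remove [xjg,otzwb] add [unl,mjqp] -> 4 lines: fcmmo unl mjqp gdjsm
Final line count: 4

Answer: 4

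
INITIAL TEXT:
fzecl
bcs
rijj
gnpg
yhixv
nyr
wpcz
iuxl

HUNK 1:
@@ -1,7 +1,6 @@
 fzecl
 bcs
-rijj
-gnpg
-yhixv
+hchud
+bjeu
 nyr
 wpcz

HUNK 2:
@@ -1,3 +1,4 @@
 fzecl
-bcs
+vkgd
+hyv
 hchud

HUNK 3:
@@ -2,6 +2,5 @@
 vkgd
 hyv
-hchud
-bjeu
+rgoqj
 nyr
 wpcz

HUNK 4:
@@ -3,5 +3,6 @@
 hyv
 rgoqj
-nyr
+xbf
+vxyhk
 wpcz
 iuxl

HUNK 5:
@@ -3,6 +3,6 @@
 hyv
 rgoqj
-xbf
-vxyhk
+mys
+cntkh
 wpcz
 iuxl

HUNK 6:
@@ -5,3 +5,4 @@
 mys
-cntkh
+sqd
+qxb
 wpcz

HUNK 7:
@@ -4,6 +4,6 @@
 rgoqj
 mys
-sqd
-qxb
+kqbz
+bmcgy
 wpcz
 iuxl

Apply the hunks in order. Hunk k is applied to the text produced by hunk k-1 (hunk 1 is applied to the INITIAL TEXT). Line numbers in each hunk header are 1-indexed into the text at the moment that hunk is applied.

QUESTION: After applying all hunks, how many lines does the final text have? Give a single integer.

Answer: 9

Derivation:
Hunk 1: at line 1 remove [rijj,gnpg,yhixv] add [hchud,bjeu] -> 7 lines: fzecl bcs hchud bjeu nyr wpcz iuxl
Hunk 2: at line 1 remove [bcs] add [vkgd,hyv] -> 8 lines: fzecl vkgd hyv hchud bjeu nyr wpcz iuxl
Hunk 3: at line 2 remove [hchud,bjeu] add [rgoqj] -> 7 lines: fzecl vkgd hyv rgoqj nyr wpcz iuxl
Hunk 4: at line 3 remove [nyr] add [xbf,vxyhk] -> 8 lines: fzecl vkgd hyv rgoqj xbf vxyhk wpcz iuxl
Hunk 5: at line 3 remove [xbf,vxyhk] add [mys,cntkh] -> 8 lines: fzecl vkgd hyv rgoqj mys cntkh wpcz iuxl
Hunk 6: at line 5 remove [cntkh] add [sqd,qxb] -> 9 lines: fzecl vkgd hyv rgoqj mys sqd qxb wpcz iuxl
Hunk 7: at line 4 remove [sqd,qxb] add [kqbz,bmcgy] -> 9 lines: fzecl vkgd hyv rgoqj mys kqbz bmcgy wpcz iuxl
Final line count: 9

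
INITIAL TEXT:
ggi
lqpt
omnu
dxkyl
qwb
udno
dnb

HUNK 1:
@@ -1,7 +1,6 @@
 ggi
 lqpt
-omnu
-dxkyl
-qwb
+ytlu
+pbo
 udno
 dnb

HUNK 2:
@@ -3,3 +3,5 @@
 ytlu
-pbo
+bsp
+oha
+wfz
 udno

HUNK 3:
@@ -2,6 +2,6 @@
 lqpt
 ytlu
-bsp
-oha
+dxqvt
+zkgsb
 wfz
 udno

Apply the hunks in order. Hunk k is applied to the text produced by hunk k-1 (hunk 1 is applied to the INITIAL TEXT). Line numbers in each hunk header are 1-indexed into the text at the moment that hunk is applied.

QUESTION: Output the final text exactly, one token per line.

Hunk 1: at line 1 remove [omnu,dxkyl,qwb] add [ytlu,pbo] -> 6 lines: ggi lqpt ytlu pbo udno dnb
Hunk 2: at line 3 remove [pbo] add [bsp,oha,wfz] -> 8 lines: ggi lqpt ytlu bsp oha wfz udno dnb
Hunk 3: at line 2 remove [bsp,oha] add [dxqvt,zkgsb] -> 8 lines: ggi lqpt ytlu dxqvt zkgsb wfz udno dnb

Answer: ggi
lqpt
ytlu
dxqvt
zkgsb
wfz
udno
dnb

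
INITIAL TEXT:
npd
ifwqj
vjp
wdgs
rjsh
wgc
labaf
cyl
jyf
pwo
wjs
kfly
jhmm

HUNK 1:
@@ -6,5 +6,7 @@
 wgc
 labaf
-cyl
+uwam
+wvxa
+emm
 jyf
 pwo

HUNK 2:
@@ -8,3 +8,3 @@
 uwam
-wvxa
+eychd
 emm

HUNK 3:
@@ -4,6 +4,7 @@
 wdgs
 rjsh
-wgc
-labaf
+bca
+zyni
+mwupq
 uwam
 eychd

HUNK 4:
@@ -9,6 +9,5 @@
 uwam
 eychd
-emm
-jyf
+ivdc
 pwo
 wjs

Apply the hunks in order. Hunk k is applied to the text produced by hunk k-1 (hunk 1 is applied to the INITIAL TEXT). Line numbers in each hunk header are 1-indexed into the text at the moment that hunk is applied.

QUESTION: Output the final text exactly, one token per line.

Answer: npd
ifwqj
vjp
wdgs
rjsh
bca
zyni
mwupq
uwam
eychd
ivdc
pwo
wjs
kfly
jhmm

Derivation:
Hunk 1: at line 6 remove [cyl] add [uwam,wvxa,emm] -> 15 lines: npd ifwqj vjp wdgs rjsh wgc labaf uwam wvxa emm jyf pwo wjs kfly jhmm
Hunk 2: at line 8 remove [wvxa] add [eychd] -> 15 lines: npd ifwqj vjp wdgs rjsh wgc labaf uwam eychd emm jyf pwo wjs kfly jhmm
Hunk 3: at line 4 remove [wgc,labaf] add [bca,zyni,mwupq] -> 16 lines: npd ifwqj vjp wdgs rjsh bca zyni mwupq uwam eychd emm jyf pwo wjs kfly jhmm
Hunk 4: at line 9 remove [emm,jyf] add [ivdc] -> 15 lines: npd ifwqj vjp wdgs rjsh bca zyni mwupq uwam eychd ivdc pwo wjs kfly jhmm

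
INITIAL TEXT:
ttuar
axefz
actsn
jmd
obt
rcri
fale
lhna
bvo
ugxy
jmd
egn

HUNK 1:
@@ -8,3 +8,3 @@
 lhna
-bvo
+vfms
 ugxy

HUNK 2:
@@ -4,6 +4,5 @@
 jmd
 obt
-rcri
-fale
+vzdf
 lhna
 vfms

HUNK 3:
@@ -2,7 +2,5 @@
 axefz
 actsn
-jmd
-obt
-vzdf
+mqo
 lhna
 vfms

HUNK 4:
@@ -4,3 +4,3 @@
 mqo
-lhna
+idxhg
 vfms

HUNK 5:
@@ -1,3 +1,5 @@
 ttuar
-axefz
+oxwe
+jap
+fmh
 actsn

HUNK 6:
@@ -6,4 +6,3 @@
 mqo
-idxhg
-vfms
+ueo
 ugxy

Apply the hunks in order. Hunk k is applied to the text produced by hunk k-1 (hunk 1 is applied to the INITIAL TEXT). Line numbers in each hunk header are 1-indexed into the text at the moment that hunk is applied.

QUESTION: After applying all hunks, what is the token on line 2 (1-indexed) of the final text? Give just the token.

Hunk 1: at line 8 remove [bvo] add [vfms] -> 12 lines: ttuar axefz actsn jmd obt rcri fale lhna vfms ugxy jmd egn
Hunk 2: at line 4 remove [rcri,fale] add [vzdf] -> 11 lines: ttuar axefz actsn jmd obt vzdf lhna vfms ugxy jmd egn
Hunk 3: at line 2 remove [jmd,obt,vzdf] add [mqo] -> 9 lines: ttuar axefz actsn mqo lhna vfms ugxy jmd egn
Hunk 4: at line 4 remove [lhna] add [idxhg] -> 9 lines: ttuar axefz actsn mqo idxhg vfms ugxy jmd egn
Hunk 5: at line 1 remove [axefz] add [oxwe,jap,fmh] -> 11 lines: ttuar oxwe jap fmh actsn mqo idxhg vfms ugxy jmd egn
Hunk 6: at line 6 remove [idxhg,vfms] add [ueo] -> 10 lines: ttuar oxwe jap fmh actsn mqo ueo ugxy jmd egn
Final line 2: oxwe

Answer: oxwe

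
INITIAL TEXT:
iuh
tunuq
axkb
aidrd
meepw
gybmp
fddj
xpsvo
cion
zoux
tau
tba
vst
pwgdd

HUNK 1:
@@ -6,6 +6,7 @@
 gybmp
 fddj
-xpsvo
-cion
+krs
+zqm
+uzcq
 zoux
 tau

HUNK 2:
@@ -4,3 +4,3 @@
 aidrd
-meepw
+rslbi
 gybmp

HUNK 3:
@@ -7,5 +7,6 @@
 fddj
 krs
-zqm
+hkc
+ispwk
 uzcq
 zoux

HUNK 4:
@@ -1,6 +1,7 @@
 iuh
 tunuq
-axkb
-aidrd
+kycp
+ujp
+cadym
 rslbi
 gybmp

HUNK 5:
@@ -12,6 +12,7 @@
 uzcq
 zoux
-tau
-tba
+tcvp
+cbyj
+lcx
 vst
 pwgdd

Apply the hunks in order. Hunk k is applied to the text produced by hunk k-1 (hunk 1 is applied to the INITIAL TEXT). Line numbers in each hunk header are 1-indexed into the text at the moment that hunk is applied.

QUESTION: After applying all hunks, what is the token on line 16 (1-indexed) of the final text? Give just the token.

Hunk 1: at line 6 remove [xpsvo,cion] add [krs,zqm,uzcq] -> 15 lines: iuh tunuq axkb aidrd meepw gybmp fddj krs zqm uzcq zoux tau tba vst pwgdd
Hunk 2: at line 4 remove [meepw] add [rslbi] -> 15 lines: iuh tunuq axkb aidrd rslbi gybmp fddj krs zqm uzcq zoux tau tba vst pwgdd
Hunk 3: at line 7 remove [zqm] add [hkc,ispwk] -> 16 lines: iuh tunuq axkb aidrd rslbi gybmp fddj krs hkc ispwk uzcq zoux tau tba vst pwgdd
Hunk 4: at line 1 remove [axkb,aidrd] add [kycp,ujp,cadym] -> 17 lines: iuh tunuq kycp ujp cadym rslbi gybmp fddj krs hkc ispwk uzcq zoux tau tba vst pwgdd
Hunk 5: at line 12 remove [tau,tba] add [tcvp,cbyj,lcx] -> 18 lines: iuh tunuq kycp ujp cadym rslbi gybmp fddj krs hkc ispwk uzcq zoux tcvp cbyj lcx vst pwgdd
Final line 16: lcx

Answer: lcx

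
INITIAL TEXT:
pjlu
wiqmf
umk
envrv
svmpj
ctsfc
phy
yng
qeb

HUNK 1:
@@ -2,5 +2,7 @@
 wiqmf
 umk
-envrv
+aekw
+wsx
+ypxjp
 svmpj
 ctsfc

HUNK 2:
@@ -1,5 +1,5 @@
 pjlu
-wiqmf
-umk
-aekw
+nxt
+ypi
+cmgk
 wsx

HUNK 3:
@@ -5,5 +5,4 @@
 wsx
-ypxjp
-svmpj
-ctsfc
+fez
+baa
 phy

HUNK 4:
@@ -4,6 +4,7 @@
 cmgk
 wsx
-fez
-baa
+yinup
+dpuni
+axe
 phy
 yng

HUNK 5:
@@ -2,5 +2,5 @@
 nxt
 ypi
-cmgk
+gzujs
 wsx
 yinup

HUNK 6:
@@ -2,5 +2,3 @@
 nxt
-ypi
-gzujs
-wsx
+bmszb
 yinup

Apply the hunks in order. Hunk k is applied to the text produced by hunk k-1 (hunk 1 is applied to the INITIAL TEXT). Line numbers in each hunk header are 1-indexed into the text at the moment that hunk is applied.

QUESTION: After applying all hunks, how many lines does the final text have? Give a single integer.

Answer: 9

Derivation:
Hunk 1: at line 2 remove [envrv] add [aekw,wsx,ypxjp] -> 11 lines: pjlu wiqmf umk aekw wsx ypxjp svmpj ctsfc phy yng qeb
Hunk 2: at line 1 remove [wiqmf,umk,aekw] add [nxt,ypi,cmgk] -> 11 lines: pjlu nxt ypi cmgk wsx ypxjp svmpj ctsfc phy yng qeb
Hunk 3: at line 5 remove [ypxjp,svmpj,ctsfc] add [fez,baa] -> 10 lines: pjlu nxt ypi cmgk wsx fez baa phy yng qeb
Hunk 4: at line 4 remove [fez,baa] add [yinup,dpuni,axe] -> 11 lines: pjlu nxt ypi cmgk wsx yinup dpuni axe phy yng qeb
Hunk 5: at line 2 remove [cmgk] add [gzujs] -> 11 lines: pjlu nxt ypi gzujs wsx yinup dpuni axe phy yng qeb
Hunk 6: at line 2 remove [ypi,gzujs,wsx] add [bmszb] -> 9 lines: pjlu nxt bmszb yinup dpuni axe phy yng qeb
Final line count: 9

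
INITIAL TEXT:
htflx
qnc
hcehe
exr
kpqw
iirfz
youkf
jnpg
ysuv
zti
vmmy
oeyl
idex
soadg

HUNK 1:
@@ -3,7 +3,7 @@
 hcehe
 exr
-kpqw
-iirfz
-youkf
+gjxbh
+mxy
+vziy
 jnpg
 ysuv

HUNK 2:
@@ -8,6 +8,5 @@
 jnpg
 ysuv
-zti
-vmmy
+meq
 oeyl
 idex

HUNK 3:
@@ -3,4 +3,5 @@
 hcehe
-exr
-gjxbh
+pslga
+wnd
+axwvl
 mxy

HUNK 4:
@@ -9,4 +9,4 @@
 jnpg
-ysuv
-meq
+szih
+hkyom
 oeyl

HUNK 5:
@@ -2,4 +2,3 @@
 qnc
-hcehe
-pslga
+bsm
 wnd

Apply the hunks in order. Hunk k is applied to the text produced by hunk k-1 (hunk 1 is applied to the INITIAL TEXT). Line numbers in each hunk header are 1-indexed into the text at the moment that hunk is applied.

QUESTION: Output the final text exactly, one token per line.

Hunk 1: at line 3 remove [kpqw,iirfz,youkf] add [gjxbh,mxy,vziy] -> 14 lines: htflx qnc hcehe exr gjxbh mxy vziy jnpg ysuv zti vmmy oeyl idex soadg
Hunk 2: at line 8 remove [zti,vmmy] add [meq] -> 13 lines: htflx qnc hcehe exr gjxbh mxy vziy jnpg ysuv meq oeyl idex soadg
Hunk 3: at line 3 remove [exr,gjxbh] add [pslga,wnd,axwvl] -> 14 lines: htflx qnc hcehe pslga wnd axwvl mxy vziy jnpg ysuv meq oeyl idex soadg
Hunk 4: at line 9 remove [ysuv,meq] add [szih,hkyom] -> 14 lines: htflx qnc hcehe pslga wnd axwvl mxy vziy jnpg szih hkyom oeyl idex soadg
Hunk 5: at line 2 remove [hcehe,pslga] add [bsm] -> 13 lines: htflx qnc bsm wnd axwvl mxy vziy jnpg szih hkyom oeyl idex soadg

Answer: htflx
qnc
bsm
wnd
axwvl
mxy
vziy
jnpg
szih
hkyom
oeyl
idex
soadg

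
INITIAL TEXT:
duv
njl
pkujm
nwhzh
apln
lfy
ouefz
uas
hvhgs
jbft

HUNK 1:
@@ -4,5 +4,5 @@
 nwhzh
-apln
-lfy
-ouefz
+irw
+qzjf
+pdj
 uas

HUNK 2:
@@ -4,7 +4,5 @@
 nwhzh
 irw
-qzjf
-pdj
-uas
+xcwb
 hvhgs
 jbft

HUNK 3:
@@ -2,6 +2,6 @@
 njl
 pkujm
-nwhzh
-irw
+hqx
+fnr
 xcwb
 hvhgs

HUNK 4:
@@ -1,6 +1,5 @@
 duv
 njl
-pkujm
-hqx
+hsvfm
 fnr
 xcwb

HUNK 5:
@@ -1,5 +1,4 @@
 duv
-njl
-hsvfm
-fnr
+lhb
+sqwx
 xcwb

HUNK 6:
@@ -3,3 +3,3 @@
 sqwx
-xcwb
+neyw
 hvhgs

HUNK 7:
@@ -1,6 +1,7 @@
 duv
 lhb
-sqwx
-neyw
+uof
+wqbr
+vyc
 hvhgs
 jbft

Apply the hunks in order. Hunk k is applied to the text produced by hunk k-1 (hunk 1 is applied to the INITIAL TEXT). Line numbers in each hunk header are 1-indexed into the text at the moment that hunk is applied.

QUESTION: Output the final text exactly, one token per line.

Hunk 1: at line 4 remove [apln,lfy,ouefz] add [irw,qzjf,pdj] -> 10 lines: duv njl pkujm nwhzh irw qzjf pdj uas hvhgs jbft
Hunk 2: at line 4 remove [qzjf,pdj,uas] add [xcwb] -> 8 lines: duv njl pkujm nwhzh irw xcwb hvhgs jbft
Hunk 3: at line 2 remove [nwhzh,irw] add [hqx,fnr] -> 8 lines: duv njl pkujm hqx fnr xcwb hvhgs jbft
Hunk 4: at line 1 remove [pkujm,hqx] add [hsvfm] -> 7 lines: duv njl hsvfm fnr xcwb hvhgs jbft
Hunk 5: at line 1 remove [njl,hsvfm,fnr] add [lhb,sqwx] -> 6 lines: duv lhb sqwx xcwb hvhgs jbft
Hunk 6: at line 3 remove [xcwb] add [neyw] -> 6 lines: duv lhb sqwx neyw hvhgs jbft
Hunk 7: at line 1 remove [sqwx,neyw] add [uof,wqbr,vyc] -> 7 lines: duv lhb uof wqbr vyc hvhgs jbft

Answer: duv
lhb
uof
wqbr
vyc
hvhgs
jbft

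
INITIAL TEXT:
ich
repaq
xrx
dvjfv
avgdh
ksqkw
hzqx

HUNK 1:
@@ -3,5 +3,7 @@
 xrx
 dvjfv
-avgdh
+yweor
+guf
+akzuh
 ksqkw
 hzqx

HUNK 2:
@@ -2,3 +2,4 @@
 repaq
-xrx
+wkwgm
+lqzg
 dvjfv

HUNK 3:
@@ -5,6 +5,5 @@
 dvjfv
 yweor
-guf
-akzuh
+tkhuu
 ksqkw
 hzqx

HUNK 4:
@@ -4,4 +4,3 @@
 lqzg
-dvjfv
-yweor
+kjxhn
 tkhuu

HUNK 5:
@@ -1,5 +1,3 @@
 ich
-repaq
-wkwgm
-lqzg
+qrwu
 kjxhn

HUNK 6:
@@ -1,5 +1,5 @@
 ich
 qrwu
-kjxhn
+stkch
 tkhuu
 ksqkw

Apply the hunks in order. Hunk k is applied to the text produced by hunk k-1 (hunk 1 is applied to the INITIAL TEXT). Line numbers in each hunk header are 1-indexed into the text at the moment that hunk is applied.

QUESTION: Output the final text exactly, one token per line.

Answer: ich
qrwu
stkch
tkhuu
ksqkw
hzqx

Derivation:
Hunk 1: at line 3 remove [avgdh] add [yweor,guf,akzuh] -> 9 lines: ich repaq xrx dvjfv yweor guf akzuh ksqkw hzqx
Hunk 2: at line 2 remove [xrx] add [wkwgm,lqzg] -> 10 lines: ich repaq wkwgm lqzg dvjfv yweor guf akzuh ksqkw hzqx
Hunk 3: at line 5 remove [guf,akzuh] add [tkhuu] -> 9 lines: ich repaq wkwgm lqzg dvjfv yweor tkhuu ksqkw hzqx
Hunk 4: at line 4 remove [dvjfv,yweor] add [kjxhn] -> 8 lines: ich repaq wkwgm lqzg kjxhn tkhuu ksqkw hzqx
Hunk 5: at line 1 remove [repaq,wkwgm,lqzg] add [qrwu] -> 6 lines: ich qrwu kjxhn tkhuu ksqkw hzqx
Hunk 6: at line 1 remove [kjxhn] add [stkch] -> 6 lines: ich qrwu stkch tkhuu ksqkw hzqx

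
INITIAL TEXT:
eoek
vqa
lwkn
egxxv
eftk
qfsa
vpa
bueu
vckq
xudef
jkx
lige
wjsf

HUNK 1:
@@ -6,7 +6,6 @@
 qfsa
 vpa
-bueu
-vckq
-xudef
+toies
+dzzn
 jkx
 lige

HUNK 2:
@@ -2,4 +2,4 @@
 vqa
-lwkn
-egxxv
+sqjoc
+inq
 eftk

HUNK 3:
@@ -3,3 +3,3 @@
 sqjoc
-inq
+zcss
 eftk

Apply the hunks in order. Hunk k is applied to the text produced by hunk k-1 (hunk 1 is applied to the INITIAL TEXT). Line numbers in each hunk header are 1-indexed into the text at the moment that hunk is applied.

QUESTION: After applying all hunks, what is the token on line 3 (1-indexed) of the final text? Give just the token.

Answer: sqjoc

Derivation:
Hunk 1: at line 6 remove [bueu,vckq,xudef] add [toies,dzzn] -> 12 lines: eoek vqa lwkn egxxv eftk qfsa vpa toies dzzn jkx lige wjsf
Hunk 2: at line 2 remove [lwkn,egxxv] add [sqjoc,inq] -> 12 lines: eoek vqa sqjoc inq eftk qfsa vpa toies dzzn jkx lige wjsf
Hunk 3: at line 3 remove [inq] add [zcss] -> 12 lines: eoek vqa sqjoc zcss eftk qfsa vpa toies dzzn jkx lige wjsf
Final line 3: sqjoc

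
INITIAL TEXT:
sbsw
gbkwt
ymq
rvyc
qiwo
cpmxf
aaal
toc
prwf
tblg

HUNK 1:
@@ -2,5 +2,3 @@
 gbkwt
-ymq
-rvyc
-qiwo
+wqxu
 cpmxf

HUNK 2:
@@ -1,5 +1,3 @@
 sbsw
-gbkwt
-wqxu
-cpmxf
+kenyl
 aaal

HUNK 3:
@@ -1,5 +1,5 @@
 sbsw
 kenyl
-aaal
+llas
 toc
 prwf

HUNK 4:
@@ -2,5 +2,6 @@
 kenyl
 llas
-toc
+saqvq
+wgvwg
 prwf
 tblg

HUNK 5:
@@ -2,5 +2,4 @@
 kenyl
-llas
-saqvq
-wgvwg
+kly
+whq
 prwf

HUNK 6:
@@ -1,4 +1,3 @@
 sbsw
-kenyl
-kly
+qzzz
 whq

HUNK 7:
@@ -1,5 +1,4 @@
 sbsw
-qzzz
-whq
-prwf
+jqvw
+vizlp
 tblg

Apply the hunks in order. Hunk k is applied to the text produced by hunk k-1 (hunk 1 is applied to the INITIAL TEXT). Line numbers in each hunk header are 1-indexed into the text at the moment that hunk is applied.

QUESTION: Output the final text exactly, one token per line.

Hunk 1: at line 2 remove [ymq,rvyc,qiwo] add [wqxu] -> 8 lines: sbsw gbkwt wqxu cpmxf aaal toc prwf tblg
Hunk 2: at line 1 remove [gbkwt,wqxu,cpmxf] add [kenyl] -> 6 lines: sbsw kenyl aaal toc prwf tblg
Hunk 3: at line 1 remove [aaal] add [llas] -> 6 lines: sbsw kenyl llas toc prwf tblg
Hunk 4: at line 2 remove [toc] add [saqvq,wgvwg] -> 7 lines: sbsw kenyl llas saqvq wgvwg prwf tblg
Hunk 5: at line 2 remove [llas,saqvq,wgvwg] add [kly,whq] -> 6 lines: sbsw kenyl kly whq prwf tblg
Hunk 6: at line 1 remove [kenyl,kly] add [qzzz] -> 5 lines: sbsw qzzz whq prwf tblg
Hunk 7: at line 1 remove [qzzz,whq,prwf] add [jqvw,vizlp] -> 4 lines: sbsw jqvw vizlp tblg

Answer: sbsw
jqvw
vizlp
tblg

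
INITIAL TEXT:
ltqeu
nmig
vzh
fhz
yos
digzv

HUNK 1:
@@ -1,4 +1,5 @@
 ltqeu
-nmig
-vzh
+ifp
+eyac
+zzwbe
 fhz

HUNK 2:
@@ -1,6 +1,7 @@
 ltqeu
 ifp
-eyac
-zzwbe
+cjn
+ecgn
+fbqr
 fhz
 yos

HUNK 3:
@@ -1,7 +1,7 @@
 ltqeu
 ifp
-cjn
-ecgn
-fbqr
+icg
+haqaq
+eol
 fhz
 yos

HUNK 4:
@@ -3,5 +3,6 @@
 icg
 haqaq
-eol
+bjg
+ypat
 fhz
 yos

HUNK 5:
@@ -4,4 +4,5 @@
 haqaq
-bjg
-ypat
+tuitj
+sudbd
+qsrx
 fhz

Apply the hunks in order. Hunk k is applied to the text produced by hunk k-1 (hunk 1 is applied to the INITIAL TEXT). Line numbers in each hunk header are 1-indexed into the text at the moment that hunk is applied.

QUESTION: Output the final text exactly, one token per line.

Answer: ltqeu
ifp
icg
haqaq
tuitj
sudbd
qsrx
fhz
yos
digzv

Derivation:
Hunk 1: at line 1 remove [nmig,vzh] add [ifp,eyac,zzwbe] -> 7 lines: ltqeu ifp eyac zzwbe fhz yos digzv
Hunk 2: at line 1 remove [eyac,zzwbe] add [cjn,ecgn,fbqr] -> 8 lines: ltqeu ifp cjn ecgn fbqr fhz yos digzv
Hunk 3: at line 1 remove [cjn,ecgn,fbqr] add [icg,haqaq,eol] -> 8 lines: ltqeu ifp icg haqaq eol fhz yos digzv
Hunk 4: at line 3 remove [eol] add [bjg,ypat] -> 9 lines: ltqeu ifp icg haqaq bjg ypat fhz yos digzv
Hunk 5: at line 4 remove [bjg,ypat] add [tuitj,sudbd,qsrx] -> 10 lines: ltqeu ifp icg haqaq tuitj sudbd qsrx fhz yos digzv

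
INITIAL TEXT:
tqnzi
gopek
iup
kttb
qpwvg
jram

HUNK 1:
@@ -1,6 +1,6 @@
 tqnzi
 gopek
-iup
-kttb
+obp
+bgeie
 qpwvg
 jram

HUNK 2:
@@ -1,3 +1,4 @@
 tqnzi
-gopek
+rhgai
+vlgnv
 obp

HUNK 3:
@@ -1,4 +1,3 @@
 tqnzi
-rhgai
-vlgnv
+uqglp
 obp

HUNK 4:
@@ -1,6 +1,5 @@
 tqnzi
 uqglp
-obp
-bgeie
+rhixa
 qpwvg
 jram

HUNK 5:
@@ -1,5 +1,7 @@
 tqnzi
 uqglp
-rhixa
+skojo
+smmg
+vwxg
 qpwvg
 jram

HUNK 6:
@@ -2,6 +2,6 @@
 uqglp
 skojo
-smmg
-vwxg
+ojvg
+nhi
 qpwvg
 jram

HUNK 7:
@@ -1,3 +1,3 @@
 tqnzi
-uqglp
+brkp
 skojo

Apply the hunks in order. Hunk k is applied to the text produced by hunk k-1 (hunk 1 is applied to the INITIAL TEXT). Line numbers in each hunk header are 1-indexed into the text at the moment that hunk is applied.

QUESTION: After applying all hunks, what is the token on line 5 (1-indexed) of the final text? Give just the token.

Answer: nhi

Derivation:
Hunk 1: at line 1 remove [iup,kttb] add [obp,bgeie] -> 6 lines: tqnzi gopek obp bgeie qpwvg jram
Hunk 2: at line 1 remove [gopek] add [rhgai,vlgnv] -> 7 lines: tqnzi rhgai vlgnv obp bgeie qpwvg jram
Hunk 3: at line 1 remove [rhgai,vlgnv] add [uqglp] -> 6 lines: tqnzi uqglp obp bgeie qpwvg jram
Hunk 4: at line 1 remove [obp,bgeie] add [rhixa] -> 5 lines: tqnzi uqglp rhixa qpwvg jram
Hunk 5: at line 1 remove [rhixa] add [skojo,smmg,vwxg] -> 7 lines: tqnzi uqglp skojo smmg vwxg qpwvg jram
Hunk 6: at line 2 remove [smmg,vwxg] add [ojvg,nhi] -> 7 lines: tqnzi uqglp skojo ojvg nhi qpwvg jram
Hunk 7: at line 1 remove [uqglp] add [brkp] -> 7 lines: tqnzi brkp skojo ojvg nhi qpwvg jram
Final line 5: nhi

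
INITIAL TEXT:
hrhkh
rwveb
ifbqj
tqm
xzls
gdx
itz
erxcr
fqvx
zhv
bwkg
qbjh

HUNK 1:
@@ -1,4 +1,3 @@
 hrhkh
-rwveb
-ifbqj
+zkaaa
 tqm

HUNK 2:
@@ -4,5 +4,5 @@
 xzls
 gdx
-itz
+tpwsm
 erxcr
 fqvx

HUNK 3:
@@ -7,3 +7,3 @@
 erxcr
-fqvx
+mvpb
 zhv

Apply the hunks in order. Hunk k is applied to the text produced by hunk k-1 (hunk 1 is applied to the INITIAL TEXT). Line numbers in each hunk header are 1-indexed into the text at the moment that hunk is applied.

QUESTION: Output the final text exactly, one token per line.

Answer: hrhkh
zkaaa
tqm
xzls
gdx
tpwsm
erxcr
mvpb
zhv
bwkg
qbjh

Derivation:
Hunk 1: at line 1 remove [rwveb,ifbqj] add [zkaaa] -> 11 lines: hrhkh zkaaa tqm xzls gdx itz erxcr fqvx zhv bwkg qbjh
Hunk 2: at line 4 remove [itz] add [tpwsm] -> 11 lines: hrhkh zkaaa tqm xzls gdx tpwsm erxcr fqvx zhv bwkg qbjh
Hunk 3: at line 7 remove [fqvx] add [mvpb] -> 11 lines: hrhkh zkaaa tqm xzls gdx tpwsm erxcr mvpb zhv bwkg qbjh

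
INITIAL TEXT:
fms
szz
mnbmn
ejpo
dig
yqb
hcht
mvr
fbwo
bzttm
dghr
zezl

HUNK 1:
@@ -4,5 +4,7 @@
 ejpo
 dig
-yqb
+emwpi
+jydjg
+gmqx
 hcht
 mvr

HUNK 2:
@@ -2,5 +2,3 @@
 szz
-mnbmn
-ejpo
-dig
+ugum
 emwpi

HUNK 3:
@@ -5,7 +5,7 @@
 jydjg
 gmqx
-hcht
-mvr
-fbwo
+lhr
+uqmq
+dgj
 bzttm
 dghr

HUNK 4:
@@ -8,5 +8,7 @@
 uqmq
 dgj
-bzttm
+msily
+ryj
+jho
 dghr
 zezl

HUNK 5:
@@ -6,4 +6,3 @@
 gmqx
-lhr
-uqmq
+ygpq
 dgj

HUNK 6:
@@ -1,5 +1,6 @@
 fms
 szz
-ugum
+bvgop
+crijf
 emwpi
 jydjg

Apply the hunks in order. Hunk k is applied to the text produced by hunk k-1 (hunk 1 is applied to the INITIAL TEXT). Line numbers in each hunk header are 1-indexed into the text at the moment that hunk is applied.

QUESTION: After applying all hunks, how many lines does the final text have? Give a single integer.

Hunk 1: at line 4 remove [yqb] add [emwpi,jydjg,gmqx] -> 14 lines: fms szz mnbmn ejpo dig emwpi jydjg gmqx hcht mvr fbwo bzttm dghr zezl
Hunk 2: at line 2 remove [mnbmn,ejpo,dig] add [ugum] -> 12 lines: fms szz ugum emwpi jydjg gmqx hcht mvr fbwo bzttm dghr zezl
Hunk 3: at line 5 remove [hcht,mvr,fbwo] add [lhr,uqmq,dgj] -> 12 lines: fms szz ugum emwpi jydjg gmqx lhr uqmq dgj bzttm dghr zezl
Hunk 4: at line 8 remove [bzttm] add [msily,ryj,jho] -> 14 lines: fms szz ugum emwpi jydjg gmqx lhr uqmq dgj msily ryj jho dghr zezl
Hunk 5: at line 6 remove [lhr,uqmq] add [ygpq] -> 13 lines: fms szz ugum emwpi jydjg gmqx ygpq dgj msily ryj jho dghr zezl
Hunk 6: at line 1 remove [ugum] add [bvgop,crijf] -> 14 lines: fms szz bvgop crijf emwpi jydjg gmqx ygpq dgj msily ryj jho dghr zezl
Final line count: 14

Answer: 14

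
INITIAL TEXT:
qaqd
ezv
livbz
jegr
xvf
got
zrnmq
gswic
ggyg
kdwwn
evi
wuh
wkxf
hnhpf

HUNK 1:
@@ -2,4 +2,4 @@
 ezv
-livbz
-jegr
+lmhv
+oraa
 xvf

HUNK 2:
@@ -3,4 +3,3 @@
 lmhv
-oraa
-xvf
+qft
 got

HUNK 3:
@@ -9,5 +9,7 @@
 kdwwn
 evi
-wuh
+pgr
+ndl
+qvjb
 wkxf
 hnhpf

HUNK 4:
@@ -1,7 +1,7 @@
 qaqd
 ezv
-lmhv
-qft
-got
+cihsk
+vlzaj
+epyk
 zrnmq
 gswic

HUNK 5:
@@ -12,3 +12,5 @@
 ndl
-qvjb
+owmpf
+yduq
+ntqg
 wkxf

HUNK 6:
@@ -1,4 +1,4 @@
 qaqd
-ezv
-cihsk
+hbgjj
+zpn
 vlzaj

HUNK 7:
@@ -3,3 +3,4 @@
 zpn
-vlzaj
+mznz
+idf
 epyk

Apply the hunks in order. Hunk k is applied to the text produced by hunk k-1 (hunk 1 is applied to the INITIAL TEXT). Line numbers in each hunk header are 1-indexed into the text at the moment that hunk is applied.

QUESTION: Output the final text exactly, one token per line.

Hunk 1: at line 2 remove [livbz,jegr] add [lmhv,oraa] -> 14 lines: qaqd ezv lmhv oraa xvf got zrnmq gswic ggyg kdwwn evi wuh wkxf hnhpf
Hunk 2: at line 3 remove [oraa,xvf] add [qft] -> 13 lines: qaqd ezv lmhv qft got zrnmq gswic ggyg kdwwn evi wuh wkxf hnhpf
Hunk 3: at line 9 remove [wuh] add [pgr,ndl,qvjb] -> 15 lines: qaqd ezv lmhv qft got zrnmq gswic ggyg kdwwn evi pgr ndl qvjb wkxf hnhpf
Hunk 4: at line 1 remove [lmhv,qft,got] add [cihsk,vlzaj,epyk] -> 15 lines: qaqd ezv cihsk vlzaj epyk zrnmq gswic ggyg kdwwn evi pgr ndl qvjb wkxf hnhpf
Hunk 5: at line 12 remove [qvjb] add [owmpf,yduq,ntqg] -> 17 lines: qaqd ezv cihsk vlzaj epyk zrnmq gswic ggyg kdwwn evi pgr ndl owmpf yduq ntqg wkxf hnhpf
Hunk 6: at line 1 remove [ezv,cihsk] add [hbgjj,zpn] -> 17 lines: qaqd hbgjj zpn vlzaj epyk zrnmq gswic ggyg kdwwn evi pgr ndl owmpf yduq ntqg wkxf hnhpf
Hunk 7: at line 3 remove [vlzaj] add [mznz,idf] -> 18 lines: qaqd hbgjj zpn mznz idf epyk zrnmq gswic ggyg kdwwn evi pgr ndl owmpf yduq ntqg wkxf hnhpf

Answer: qaqd
hbgjj
zpn
mznz
idf
epyk
zrnmq
gswic
ggyg
kdwwn
evi
pgr
ndl
owmpf
yduq
ntqg
wkxf
hnhpf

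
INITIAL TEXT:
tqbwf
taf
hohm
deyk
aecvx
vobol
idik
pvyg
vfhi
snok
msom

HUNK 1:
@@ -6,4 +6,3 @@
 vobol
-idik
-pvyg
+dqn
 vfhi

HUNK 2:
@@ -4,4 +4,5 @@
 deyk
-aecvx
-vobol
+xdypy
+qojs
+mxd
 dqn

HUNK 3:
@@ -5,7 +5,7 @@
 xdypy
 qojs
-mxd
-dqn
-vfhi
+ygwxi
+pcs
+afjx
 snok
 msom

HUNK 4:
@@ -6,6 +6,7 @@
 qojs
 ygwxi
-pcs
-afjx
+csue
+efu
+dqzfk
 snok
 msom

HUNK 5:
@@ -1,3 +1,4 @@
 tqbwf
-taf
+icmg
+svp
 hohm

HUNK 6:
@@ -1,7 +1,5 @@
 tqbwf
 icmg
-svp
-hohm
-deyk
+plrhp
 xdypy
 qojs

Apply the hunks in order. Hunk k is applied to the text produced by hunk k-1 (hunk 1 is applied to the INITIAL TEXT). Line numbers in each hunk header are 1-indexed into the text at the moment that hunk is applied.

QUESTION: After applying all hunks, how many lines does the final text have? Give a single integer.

Hunk 1: at line 6 remove [idik,pvyg] add [dqn] -> 10 lines: tqbwf taf hohm deyk aecvx vobol dqn vfhi snok msom
Hunk 2: at line 4 remove [aecvx,vobol] add [xdypy,qojs,mxd] -> 11 lines: tqbwf taf hohm deyk xdypy qojs mxd dqn vfhi snok msom
Hunk 3: at line 5 remove [mxd,dqn,vfhi] add [ygwxi,pcs,afjx] -> 11 lines: tqbwf taf hohm deyk xdypy qojs ygwxi pcs afjx snok msom
Hunk 4: at line 6 remove [pcs,afjx] add [csue,efu,dqzfk] -> 12 lines: tqbwf taf hohm deyk xdypy qojs ygwxi csue efu dqzfk snok msom
Hunk 5: at line 1 remove [taf] add [icmg,svp] -> 13 lines: tqbwf icmg svp hohm deyk xdypy qojs ygwxi csue efu dqzfk snok msom
Hunk 6: at line 1 remove [svp,hohm,deyk] add [plrhp] -> 11 lines: tqbwf icmg plrhp xdypy qojs ygwxi csue efu dqzfk snok msom
Final line count: 11

Answer: 11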